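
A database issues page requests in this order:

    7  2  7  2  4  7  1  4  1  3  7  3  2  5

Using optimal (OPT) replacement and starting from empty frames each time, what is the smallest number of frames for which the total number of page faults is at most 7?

f=1: 14 faults
f=2: 8 faults
f=3: 7 faults
f=4: 6 faults
f=5: 6 faults
f=6: 6 faults
Smallest f with faults ≤ 7 is 3.

3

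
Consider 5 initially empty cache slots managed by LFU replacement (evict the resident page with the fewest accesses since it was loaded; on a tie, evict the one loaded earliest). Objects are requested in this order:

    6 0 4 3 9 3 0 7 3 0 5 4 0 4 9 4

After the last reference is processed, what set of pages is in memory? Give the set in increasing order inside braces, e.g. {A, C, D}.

6 -> miss, frames (6)
0 -> miss, frames (6 0)
4 -> miss, frames (6 0 4)
3 -> miss, frames (6 0 4 3)
9 -> miss, frames (6 0 4 3 9)
3 -> hit
0 -> hit
7 -> miss, evict 6, frames (0 4 3 9 7)
3 -> hit
0 -> hit
5 -> miss, evict 4, frames (0 3 9 7 5)
4 -> miss, evict 9, frames (0 3 7 5 4)
0 -> hit
4 -> hit
9 -> miss, evict 7, frames (0 3 5 4 9)
4 -> hit

{0, 3, 4, 5, 9}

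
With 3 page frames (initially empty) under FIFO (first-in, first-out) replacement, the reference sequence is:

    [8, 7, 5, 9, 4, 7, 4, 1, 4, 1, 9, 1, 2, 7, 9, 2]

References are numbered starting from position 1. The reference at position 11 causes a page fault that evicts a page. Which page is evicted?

4

pos 1: 8 -> fault, frames {8}
pos 2: 7 -> fault, frames {8,7}
pos 3: 5 -> fault, frames {8,7,5}
pos 4: 9 -> fault, evict 8, frames {7,5,9}
pos 5: 4 -> fault, evict 7, frames {5,9,4}
pos 6: 7 -> fault, evict 5, frames {9,4,7}
pos 7: 4 -> hit
pos 8: 1 -> fault, evict 9, frames {4,7,1}
pos 9: 4 -> hit
pos 10: 1 -> hit
pos 11: 9 -> fault, evict 4, frames {7,1,9}
At position 11, page 4 is evicted.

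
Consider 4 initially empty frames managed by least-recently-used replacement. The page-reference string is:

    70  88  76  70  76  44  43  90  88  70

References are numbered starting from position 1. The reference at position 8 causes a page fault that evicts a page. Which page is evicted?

70

pos 1: 70 -> fault, frames (70)
pos 2: 88 -> fault, frames (70 88)
pos 3: 76 -> fault, frames (70 88 76)
pos 4: 70 -> hit
pos 5: 76 -> hit
pos 6: 44 -> fault, frames (88 70 76 44)
pos 7: 43 -> fault, evict 88, frames (70 76 44 43)
pos 8: 90 -> fault, evict 70, frames (76 44 43 90)
At position 8, page 70 is evicted.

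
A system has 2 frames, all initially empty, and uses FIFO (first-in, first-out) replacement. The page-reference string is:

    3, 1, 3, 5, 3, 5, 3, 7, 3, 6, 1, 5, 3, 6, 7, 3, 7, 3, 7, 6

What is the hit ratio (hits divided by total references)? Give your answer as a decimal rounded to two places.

0.35

3: fault, frames [3]
1: fault, frames [3, 1]
3: hit
5: fault, evict 3, frames [1, 5]
3: fault, evict 1, frames [5, 3]
5: hit
3: hit
7: fault, evict 5, frames [3, 7]
3: hit
6: fault, evict 3, frames [7, 6]
1: fault, evict 7, frames [6, 1]
5: fault, evict 6, frames [1, 5]
3: fault, evict 1, frames [5, 3]
6: fault, evict 5, frames [3, 6]
7: fault, evict 3, frames [6, 7]
3: fault, evict 6, frames [7, 3]
7: hit
3: hit
7: hit
6: fault, evict 7, frames [3, 6]
Hits: 7 of 20 references → 7/20 = 0.3500.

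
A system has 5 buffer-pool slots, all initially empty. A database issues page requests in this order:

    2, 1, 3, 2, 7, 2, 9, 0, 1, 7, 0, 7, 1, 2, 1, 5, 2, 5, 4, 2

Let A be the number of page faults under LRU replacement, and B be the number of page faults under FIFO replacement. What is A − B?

-1

Under LRU: F F F . F . F F F . . . . . . F . . F . → 9 faults.
Under FIFO: F F F . F . F F . . . . . F F F . . F . → 10 faults.
A − B = 9 − 10 = -1.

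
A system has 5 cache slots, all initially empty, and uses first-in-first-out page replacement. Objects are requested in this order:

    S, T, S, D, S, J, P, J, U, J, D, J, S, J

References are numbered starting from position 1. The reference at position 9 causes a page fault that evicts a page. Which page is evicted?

pos 1: S → fault, frames {S}
pos 2: T → fault, frames {S,T}
pos 3: S → hit
pos 4: D → fault, frames {S,T,D}
pos 5: S → hit
pos 6: J → fault, frames {S,T,D,J}
pos 7: P → fault, frames {S,T,D,J,P}
pos 8: J → hit
pos 9: U → fault, evict S, frames {T,D,J,P,U}
At position 9, page S is evicted.

S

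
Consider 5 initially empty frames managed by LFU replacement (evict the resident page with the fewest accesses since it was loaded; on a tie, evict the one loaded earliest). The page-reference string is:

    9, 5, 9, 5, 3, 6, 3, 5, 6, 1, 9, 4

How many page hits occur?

6

9 → miss, frames (9)
5 → miss, frames (9 5)
9 → hit
5 → hit
3 → miss, frames (9 5 3)
6 → miss, frames (9 5 3 6)
3 → hit
5 → hit
6 → hit
1 → miss, frames (9 5 3 6 1)
9 → hit
4 → miss, evict 1, frames (9 5 3 6 4)
Hits: 6.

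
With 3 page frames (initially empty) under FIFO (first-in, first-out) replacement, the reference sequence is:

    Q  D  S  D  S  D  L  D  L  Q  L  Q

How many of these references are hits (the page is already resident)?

7

Q → miss, frames {Q}
D → miss, frames {Q,D}
S → miss, frames {Q,D,S}
D → hit
S → hit
D → hit
L → miss, evict Q, frames {D,S,L}
D → hit
L → hit
Q → miss, evict D, frames {S,L,Q}
L → hit
Q → hit
Hits: 7.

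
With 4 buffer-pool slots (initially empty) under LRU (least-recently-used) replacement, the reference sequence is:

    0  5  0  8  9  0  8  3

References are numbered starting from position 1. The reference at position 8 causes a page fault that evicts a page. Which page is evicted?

5

pos 1: 0 → fault, frames [0]
pos 2: 5 → fault, frames [0, 5]
pos 3: 0 → hit
pos 4: 8 → fault, frames [5, 0, 8]
pos 5: 9 → fault, frames [5, 0, 8, 9]
pos 6: 0 → hit
pos 7: 8 → hit
pos 8: 3 → fault, evict 5, frames [9, 0, 8, 3]
At position 8, page 5 is evicted.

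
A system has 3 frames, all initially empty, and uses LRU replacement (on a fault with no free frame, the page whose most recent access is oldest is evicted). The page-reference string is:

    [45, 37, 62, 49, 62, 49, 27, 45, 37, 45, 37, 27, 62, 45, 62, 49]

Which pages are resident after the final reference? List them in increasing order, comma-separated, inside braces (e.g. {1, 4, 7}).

45 -> fault, frames {45}
37 -> fault, frames {45,37}
62 -> fault, frames {45,37,62}
49 -> fault, evict 45, frames {37,62,49}
62 -> hit
49 -> hit
27 -> fault, evict 37, frames {62,49,27}
45 -> fault, evict 62, frames {49,27,45}
37 -> fault, evict 49, frames {27,45,37}
45 -> hit
37 -> hit
27 -> hit
62 -> fault, evict 45, frames {37,27,62}
45 -> fault, evict 37, frames {27,62,45}
62 -> hit
49 -> fault, evict 27, frames {45,62,49}

{45, 49, 62}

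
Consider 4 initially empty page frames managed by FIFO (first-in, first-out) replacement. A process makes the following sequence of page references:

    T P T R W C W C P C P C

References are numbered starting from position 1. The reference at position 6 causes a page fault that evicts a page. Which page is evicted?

T

pos 1: T: fault, frames [T]
pos 2: P: fault, frames [T, P]
pos 3: T: hit
pos 4: R: fault, frames [T, P, R]
pos 5: W: fault, frames [T, P, R, W]
pos 6: C: fault, evict T, frames [P, R, W, C]
At position 6, page T is evicted.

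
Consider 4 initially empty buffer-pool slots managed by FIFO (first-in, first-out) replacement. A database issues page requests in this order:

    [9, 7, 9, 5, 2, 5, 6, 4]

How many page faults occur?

6

9 → miss, frames (9)
7 → miss, frames (9 7)
9 → hit
5 → miss, frames (9 7 5)
2 → miss, frames (9 7 5 2)
5 → hit
6 → miss, evict 9, frames (7 5 2 6)
4 → miss, evict 7, frames (5 2 6 4)
Page faults: 6.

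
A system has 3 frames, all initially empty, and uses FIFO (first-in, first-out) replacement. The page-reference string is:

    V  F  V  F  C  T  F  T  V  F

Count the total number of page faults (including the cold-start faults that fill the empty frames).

6

V → miss, frames [V]
F → miss, frames [V, F]
V → hit
F → hit
C → miss, frames [V, F, C]
T → miss, evict V, frames [F, C, T]
F → hit
T → hit
V → miss, evict F, frames [C, T, V]
F → miss, evict C, frames [T, V, F]
Page faults: 6.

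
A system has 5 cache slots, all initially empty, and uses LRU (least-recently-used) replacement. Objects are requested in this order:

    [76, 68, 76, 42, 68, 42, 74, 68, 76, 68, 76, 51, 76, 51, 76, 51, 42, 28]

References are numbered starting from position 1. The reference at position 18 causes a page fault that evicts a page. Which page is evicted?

74

pos 1: 76: miss, frames (76)
pos 2: 68: miss, frames (76 68)
pos 3: 76: hit
pos 4: 42: miss, frames (68 76 42)
pos 5: 68: hit
pos 6: 42: hit
pos 7: 74: miss, frames (76 68 42 74)
pos 8: 68: hit
pos 9: 76: hit
pos 10: 68: hit
pos 11: 76: hit
pos 12: 51: miss, frames (42 74 68 76 51)
pos 13: 76: hit
pos 14: 51: hit
pos 15: 76: hit
pos 16: 51: hit
pos 17: 42: hit
pos 18: 28: miss, evict 74, frames (68 76 51 42 28)
At position 18, page 74 is evicted.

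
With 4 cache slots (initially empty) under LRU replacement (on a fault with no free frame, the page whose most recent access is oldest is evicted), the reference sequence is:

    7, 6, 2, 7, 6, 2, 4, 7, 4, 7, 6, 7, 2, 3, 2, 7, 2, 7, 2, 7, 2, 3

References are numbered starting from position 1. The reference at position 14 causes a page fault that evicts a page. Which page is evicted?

pos 1: 7 -> fault, frames (7)
pos 2: 6 -> fault, frames (7 6)
pos 3: 2 -> fault, frames (7 6 2)
pos 4: 7 -> hit
pos 5: 6 -> hit
pos 6: 2 -> hit
pos 7: 4 -> fault, frames (7 6 2 4)
pos 8: 7 -> hit
pos 9: 4 -> hit
pos 10: 7 -> hit
pos 11: 6 -> hit
pos 12: 7 -> hit
pos 13: 2 -> hit
pos 14: 3 -> fault, evict 4, frames (6 7 2 3)
At position 14, page 4 is evicted.

4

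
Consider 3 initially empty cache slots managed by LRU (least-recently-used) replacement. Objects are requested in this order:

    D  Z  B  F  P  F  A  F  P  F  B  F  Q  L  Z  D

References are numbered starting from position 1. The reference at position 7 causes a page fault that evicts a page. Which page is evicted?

B

pos 1: D: miss, frames {D}
pos 2: Z: miss, frames {D,Z}
pos 3: B: miss, frames {D,Z,B}
pos 4: F: miss, evict D, frames {Z,B,F}
pos 5: P: miss, evict Z, frames {B,F,P}
pos 6: F: hit
pos 7: A: miss, evict B, frames {P,F,A}
At position 7, page B is evicted.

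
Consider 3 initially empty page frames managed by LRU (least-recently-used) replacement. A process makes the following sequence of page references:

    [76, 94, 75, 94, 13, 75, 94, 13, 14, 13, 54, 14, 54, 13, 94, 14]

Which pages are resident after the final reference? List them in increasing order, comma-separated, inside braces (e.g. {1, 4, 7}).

{13, 14, 94}

76: fault, frames [76]
94: fault, frames [76, 94]
75: fault, frames [76, 94, 75]
94: hit
13: fault, evict 76, frames [75, 94, 13]
75: hit
94: hit
13: hit
14: fault, evict 75, frames [94, 13, 14]
13: hit
54: fault, evict 94, frames [14, 13, 54]
14: hit
54: hit
13: hit
94: fault, evict 14, frames [54, 13, 94]
14: fault, evict 54, frames [13, 94, 14]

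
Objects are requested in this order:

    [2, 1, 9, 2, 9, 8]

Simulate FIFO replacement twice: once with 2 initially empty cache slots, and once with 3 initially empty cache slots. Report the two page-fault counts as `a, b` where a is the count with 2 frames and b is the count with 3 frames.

2 frames: F F F F . F → 5 faults.
3 frames: F F F . . F → 4 faults.
4 < 5: adding a frame reduced faults, as is typical.

5, 4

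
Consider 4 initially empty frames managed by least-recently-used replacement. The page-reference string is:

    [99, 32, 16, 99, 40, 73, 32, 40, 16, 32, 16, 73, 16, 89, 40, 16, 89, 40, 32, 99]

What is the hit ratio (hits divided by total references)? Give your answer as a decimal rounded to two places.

99: miss, frames [99]
32: miss, frames [99, 32]
16: miss, frames [99, 32, 16]
99: hit
40: miss, frames [32, 16, 99, 40]
73: miss, evict 32, frames [16, 99, 40, 73]
32: miss, evict 16, frames [99, 40, 73, 32]
40: hit
16: miss, evict 99, frames [73, 32, 40, 16]
32: hit
16: hit
73: hit
16: hit
89: miss, evict 40, frames [32, 73, 16, 89]
40: miss, evict 32, frames [73, 16, 89, 40]
16: hit
89: hit
40: hit
32: miss, evict 73, frames [16, 89, 40, 32]
99: miss, evict 16, frames [89, 40, 32, 99]
Hits: 9 of 20 references → 9/20 = 0.4500.

0.45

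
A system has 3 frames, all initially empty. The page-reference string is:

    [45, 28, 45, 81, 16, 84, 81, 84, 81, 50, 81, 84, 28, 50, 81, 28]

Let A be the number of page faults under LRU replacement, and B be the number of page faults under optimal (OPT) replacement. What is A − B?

2

Under LRU: F F . F F F . . . F . . F F F . → 9 faults.
Under OPT: F F . F F F . . . F . . F . . . → 7 faults.
A − B = 9 − 7 = 2.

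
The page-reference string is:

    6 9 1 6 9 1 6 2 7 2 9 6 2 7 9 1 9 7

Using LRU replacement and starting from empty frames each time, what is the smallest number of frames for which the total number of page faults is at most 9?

4

f=1: 18 faults
f=2: 16 faults
f=3: 10 faults
f=4: 7 faults
f=5: 5 faults
Smallest f with faults ≤ 9 is 4.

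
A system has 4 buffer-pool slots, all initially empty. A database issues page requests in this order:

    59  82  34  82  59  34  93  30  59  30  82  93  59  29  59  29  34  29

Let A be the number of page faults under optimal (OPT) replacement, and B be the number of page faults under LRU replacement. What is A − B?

Under OPT: F F F . . . F F . . . . . F . . F . → 7 faults.
Under LRU: F F F . . . F F . . F . . F . . F . → 8 faults.
A − B = 7 − 8 = -1.

-1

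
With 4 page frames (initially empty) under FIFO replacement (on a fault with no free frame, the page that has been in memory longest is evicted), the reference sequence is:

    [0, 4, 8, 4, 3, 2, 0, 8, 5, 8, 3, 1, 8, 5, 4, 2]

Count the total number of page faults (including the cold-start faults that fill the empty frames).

12

0 → fault, frames (0)
4 → fault, frames (0 4)
8 → fault, frames (0 4 8)
4 → hit
3 → fault, frames (0 4 8 3)
2 → fault, evict 0, frames (4 8 3 2)
0 → fault, evict 4, frames (8 3 2 0)
8 → hit
5 → fault, evict 8, frames (3 2 0 5)
8 → fault, evict 3, frames (2 0 5 8)
3 → fault, evict 2, frames (0 5 8 3)
1 → fault, evict 0, frames (5 8 3 1)
8 → hit
5 → hit
4 → fault, evict 5, frames (8 3 1 4)
2 → fault, evict 8, frames (3 1 4 2)
Page faults: 12.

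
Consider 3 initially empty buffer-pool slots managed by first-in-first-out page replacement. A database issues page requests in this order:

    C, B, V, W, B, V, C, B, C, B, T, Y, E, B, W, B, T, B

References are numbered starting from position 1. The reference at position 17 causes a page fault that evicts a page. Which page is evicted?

pos 1: C → fault, frames (C)
pos 2: B → fault, frames (C B)
pos 3: V → fault, frames (C B V)
pos 4: W → fault, evict C, frames (B V W)
pos 5: B → hit
pos 6: V → hit
pos 7: C → fault, evict B, frames (V W C)
pos 8: B → fault, evict V, frames (W C B)
pos 9: C → hit
pos 10: B → hit
pos 11: T → fault, evict W, frames (C B T)
pos 12: Y → fault, evict C, frames (B T Y)
pos 13: E → fault, evict B, frames (T Y E)
pos 14: B → fault, evict T, frames (Y E B)
pos 15: W → fault, evict Y, frames (E B W)
pos 16: B → hit
pos 17: T → fault, evict E, frames (B W T)
At position 17, page E is evicted.

E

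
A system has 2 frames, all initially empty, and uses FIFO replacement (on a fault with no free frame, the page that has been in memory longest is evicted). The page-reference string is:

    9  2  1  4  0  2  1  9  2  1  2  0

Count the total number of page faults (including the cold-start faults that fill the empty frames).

9: miss, frames (9)
2: miss, frames (9 2)
1: miss, evict 9, frames (2 1)
4: miss, evict 2, frames (1 4)
0: miss, evict 1, frames (4 0)
2: miss, evict 4, frames (0 2)
1: miss, evict 0, frames (2 1)
9: miss, evict 2, frames (1 9)
2: miss, evict 1, frames (9 2)
1: miss, evict 9, frames (2 1)
2: hit
0: miss, evict 2, frames (1 0)
Page faults: 11.

11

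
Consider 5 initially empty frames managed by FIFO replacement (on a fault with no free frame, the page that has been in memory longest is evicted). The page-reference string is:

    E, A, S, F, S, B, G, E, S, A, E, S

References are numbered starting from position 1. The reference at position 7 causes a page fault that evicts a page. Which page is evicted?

E

pos 1: E -> miss, frames (E)
pos 2: A -> miss, frames (E A)
pos 3: S -> miss, frames (E A S)
pos 4: F -> miss, frames (E A S F)
pos 5: S -> hit
pos 6: B -> miss, frames (E A S F B)
pos 7: G -> miss, evict E, frames (A S F B G)
At position 7, page E is evicted.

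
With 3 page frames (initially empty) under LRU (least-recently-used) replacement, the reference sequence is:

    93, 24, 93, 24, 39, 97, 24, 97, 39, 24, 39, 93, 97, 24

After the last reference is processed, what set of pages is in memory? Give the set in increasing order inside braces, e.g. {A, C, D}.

{24, 93, 97}

93 → fault, frames {93}
24 → fault, frames {93,24}
93 → hit
24 → hit
39 → fault, frames {93,24,39}
97 → fault, evict 93, frames {24,39,97}
24 → hit
97 → hit
39 → hit
24 → hit
39 → hit
93 → fault, evict 97, frames {24,39,93}
97 → fault, evict 24, frames {39,93,97}
24 → fault, evict 39, frames {93,97,24}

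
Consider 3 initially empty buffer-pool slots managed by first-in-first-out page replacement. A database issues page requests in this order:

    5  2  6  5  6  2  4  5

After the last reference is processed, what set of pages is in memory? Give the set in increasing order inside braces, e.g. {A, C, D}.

{4, 5, 6}

5: fault, frames {5}
2: fault, frames {5,2}
6: fault, frames {5,2,6}
5: hit
6: hit
2: hit
4: fault, evict 5, frames {2,6,4}
5: fault, evict 2, frames {6,4,5}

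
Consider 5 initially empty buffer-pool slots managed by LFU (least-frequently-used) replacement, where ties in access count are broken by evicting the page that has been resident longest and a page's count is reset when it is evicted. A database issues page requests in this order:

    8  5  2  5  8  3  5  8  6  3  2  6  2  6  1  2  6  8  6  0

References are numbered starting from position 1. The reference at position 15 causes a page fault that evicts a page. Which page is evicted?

pos 1: 8 -> miss, frames (8)
pos 2: 5 -> miss, frames (8 5)
pos 3: 2 -> miss, frames (8 5 2)
pos 4: 5 -> hit
pos 5: 8 -> hit
pos 6: 3 -> miss, frames (8 5 2 3)
pos 7: 5 -> hit
pos 8: 8 -> hit
pos 9: 6 -> miss, frames (8 5 2 3 6)
pos 10: 3 -> hit
pos 11: 2 -> hit
pos 12: 6 -> hit
pos 13: 2 -> hit
pos 14: 6 -> hit
pos 15: 1 -> miss, evict 3, frames (8 5 2 6 1)
At position 15, page 3 is evicted.

3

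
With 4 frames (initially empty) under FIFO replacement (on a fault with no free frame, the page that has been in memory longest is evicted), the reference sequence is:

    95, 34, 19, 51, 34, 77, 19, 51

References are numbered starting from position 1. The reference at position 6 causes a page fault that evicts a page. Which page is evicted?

95

pos 1: 95 → fault, frames (95)
pos 2: 34 → fault, frames (95 34)
pos 3: 19 → fault, frames (95 34 19)
pos 4: 51 → fault, frames (95 34 19 51)
pos 5: 34 → hit
pos 6: 77 → fault, evict 95, frames (34 19 51 77)
At position 6, page 95 is evicted.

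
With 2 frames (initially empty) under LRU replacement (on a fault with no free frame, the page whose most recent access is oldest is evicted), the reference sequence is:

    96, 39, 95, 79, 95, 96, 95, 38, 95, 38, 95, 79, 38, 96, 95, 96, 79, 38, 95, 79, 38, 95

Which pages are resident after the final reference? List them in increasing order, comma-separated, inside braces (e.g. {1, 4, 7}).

96 → fault, frames {96}
39 → fault, frames {96,39}
95 → fault, evict 96, frames {39,95}
79 → fault, evict 39, frames {95,79}
95 → hit
96 → fault, evict 79, frames {95,96}
95 → hit
38 → fault, evict 96, frames {95,38}
95 → hit
38 → hit
95 → hit
79 → fault, evict 38, frames {95,79}
38 → fault, evict 95, frames {79,38}
96 → fault, evict 79, frames {38,96}
95 → fault, evict 38, frames {96,95}
96 → hit
79 → fault, evict 95, frames {96,79}
38 → fault, evict 96, frames {79,38}
95 → fault, evict 79, frames {38,95}
79 → fault, evict 38, frames {95,79}
38 → fault, evict 95, frames {79,38}
95 → fault, evict 79, frames {38,95}

{38, 95}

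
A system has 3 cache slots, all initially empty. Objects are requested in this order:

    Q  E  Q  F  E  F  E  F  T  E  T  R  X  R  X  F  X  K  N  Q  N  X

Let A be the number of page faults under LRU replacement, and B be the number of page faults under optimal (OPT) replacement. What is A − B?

2

Under LRU: F F . F . . . . F . . F F . . F . F F F . F → 11 faults.
Under OPT: F F . F . . . . F . . F F . . . . F F F . . → 9 faults.
A − B = 11 − 9 = 2.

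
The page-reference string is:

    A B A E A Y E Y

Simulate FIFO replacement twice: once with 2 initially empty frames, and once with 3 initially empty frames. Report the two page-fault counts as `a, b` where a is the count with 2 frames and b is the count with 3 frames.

6, 4

2 frames: F F . F F F F . → 6 faults.
3 frames: F F . F . F . . → 4 faults.
4 < 6: adding a frame reduced faults, as is typical.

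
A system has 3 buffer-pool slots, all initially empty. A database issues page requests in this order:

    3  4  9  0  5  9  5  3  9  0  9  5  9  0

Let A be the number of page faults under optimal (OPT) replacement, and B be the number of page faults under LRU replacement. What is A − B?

Under OPT: F F F F F . . . . F . . . . → 6 faults.
Under LRU: F F F F F . . F . F . F . . → 8 faults.
A − B = 6 − 8 = -2.

-2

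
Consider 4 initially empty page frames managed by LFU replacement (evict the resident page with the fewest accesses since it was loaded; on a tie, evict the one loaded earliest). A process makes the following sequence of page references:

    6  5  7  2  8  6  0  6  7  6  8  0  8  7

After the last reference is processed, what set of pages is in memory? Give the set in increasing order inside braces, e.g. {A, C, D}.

{0, 6, 7, 8}

6: miss, frames [6]
5: miss, frames [6, 5]
7: miss, frames [6, 5, 7]
2: miss, frames [6, 5, 7, 2]
8: miss, evict 6, frames [5, 7, 2, 8]
6: miss, evict 5, frames [7, 2, 8, 6]
0: miss, evict 7, frames [2, 8, 6, 0]
6: hit
7: miss, evict 2, frames [8, 6, 0, 7]
6: hit
8: hit
0: hit
8: hit
7: hit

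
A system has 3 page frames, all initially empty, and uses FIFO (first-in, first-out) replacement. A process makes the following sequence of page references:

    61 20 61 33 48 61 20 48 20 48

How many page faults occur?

6

61: miss, frames {61}
20: miss, frames {61,20}
61: hit
33: miss, frames {61,20,33}
48: miss, evict 61, frames {20,33,48}
61: miss, evict 20, frames {33,48,61}
20: miss, evict 33, frames {48,61,20}
48: hit
20: hit
48: hit
Page faults: 6.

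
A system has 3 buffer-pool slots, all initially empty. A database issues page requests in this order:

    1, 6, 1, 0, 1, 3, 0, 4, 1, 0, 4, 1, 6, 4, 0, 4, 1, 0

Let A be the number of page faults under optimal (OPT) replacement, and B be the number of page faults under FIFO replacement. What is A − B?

Under OPT: F F . F . F . F . . . . F . . . F . → 7 faults.
Under FIFO: F F . F . F . F F F . . F F . . F F → 11 faults.
A − B = 7 − 11 = -4.

-4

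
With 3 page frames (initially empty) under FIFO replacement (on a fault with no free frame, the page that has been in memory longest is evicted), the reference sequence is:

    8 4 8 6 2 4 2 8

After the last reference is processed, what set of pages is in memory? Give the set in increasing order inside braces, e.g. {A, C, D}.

{2, 6, 8}

8 → fault, frames (8)
4 → fault, frames (8 4)
8 → hit
6 → fault, frames (8 4 6)
2 → fault, evict 8, frames (4 6 2)
4 → hit
2 → hit
8 → fault, evict 4, frames (6 2 8)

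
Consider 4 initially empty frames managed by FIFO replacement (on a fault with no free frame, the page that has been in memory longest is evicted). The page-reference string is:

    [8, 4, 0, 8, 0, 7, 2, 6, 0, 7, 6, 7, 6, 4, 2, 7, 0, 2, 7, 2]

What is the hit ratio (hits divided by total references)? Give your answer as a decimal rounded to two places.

0.50

8 -> fault, frames [8]
4 -> fault, frames [8, 4]
0 -> fault, frames [8, 4, 0]
8 -> hit
0 -> hit
7 -> fault, frames [8, 4, 0, 7]
2 -> fault, evict 8, frames [4, 0, 7, 2]
6 -> fault, evict 4, frames [0, 7, 2, 6]
0 -> hit
7 -> hit
6 -> hit
7 -> hit
6 -> hit
4 -> fault, evict 0, frames [7, 2, 6, 4]
2 -> hit
7 -> hit
0 -> fault, evict 7, frames [2, 6, 4, 0]
2 -> hit
7 -> fault, evict 2, frames [6, 4, 0, 7]
2 -> fault, evict 6, frames [4, 0, 7, 2]
Hits: 10 of 20 references → 10/20 = 0.5000.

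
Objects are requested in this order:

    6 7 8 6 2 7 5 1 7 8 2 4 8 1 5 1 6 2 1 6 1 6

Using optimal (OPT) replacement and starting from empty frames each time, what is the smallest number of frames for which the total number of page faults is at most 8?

f=1: 22 faults
f=2: 15 faults
f=3: 11 faults
f=4: 9 faults
f=5: 8 faults
f=6: 7 faults
f=7: 7 faults
Smallest f with faults ≤ 8 is 5.

5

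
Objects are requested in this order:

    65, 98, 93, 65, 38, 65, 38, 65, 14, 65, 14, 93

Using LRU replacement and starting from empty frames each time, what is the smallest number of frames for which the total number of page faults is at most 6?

3

f=1: 12 faults
f=2: 7 faults
f=3: 6 faults
f=4: 5 faults
f=5: 5 faults
Smallest f with faults ≤ 6 is 3.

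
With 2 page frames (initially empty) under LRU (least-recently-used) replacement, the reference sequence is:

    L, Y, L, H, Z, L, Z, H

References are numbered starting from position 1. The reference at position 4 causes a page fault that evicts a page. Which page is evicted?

Y

pos 1: L → miss, frames {L}
pos 2: Y → miss, frames {L,Y}
pos 3: L → hit
pos 4: H → miss, evict Y, frames {L,H}
At position 4, page Y is evicted.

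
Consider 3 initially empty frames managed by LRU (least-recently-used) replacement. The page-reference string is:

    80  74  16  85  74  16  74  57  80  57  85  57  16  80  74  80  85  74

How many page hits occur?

7

80: miss, frames (80)
74: miss, frames (80 74)
16: miss, frames (80 74 16)
85: miss, evict 80, frames (74 16 85)
74: hit
16: hit
74: hit
57: miss, evict 85, frames (16 74 57)
80: miss, evict 16, frames (74 57 80)
57: hit
85: miss, evict 74, frames (80 57 85)
57: hit
16: miss, evict 80, frames (85 57 16)
80: miss, evict 85, frames (57 16 80)
74: miss, evict 57, frames (16 80 74)
80: hit
85: miss, evict 16, frames (74 80 85)
74: hit
Hits: 7.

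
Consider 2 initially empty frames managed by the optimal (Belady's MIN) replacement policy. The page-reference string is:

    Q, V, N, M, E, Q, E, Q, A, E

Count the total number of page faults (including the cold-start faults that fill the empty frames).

6

Q → fault, frames {Q}
V → fault, frames {Q,V}
N → fault, evict V, frames {Q,N}
M → fault, evict N, frames {Q,M}
E → fault, evict M, frames {Q,E}
Q → hit
E → hit
Q → hit
A → fault, evict Q, frames {E,A}
E → hit
Page faults: 6.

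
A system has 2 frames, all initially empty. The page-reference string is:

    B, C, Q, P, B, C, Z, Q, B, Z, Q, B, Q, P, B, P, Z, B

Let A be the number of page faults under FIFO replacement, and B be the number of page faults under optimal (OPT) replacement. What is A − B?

Under FIFO: F F F F F F F F F F F F . F . . F F → 15 faults.
Under OPT: F F F F . F F F . F . F . F . . F . → 11 faults.
A − B = 15 − 11 = 4.

4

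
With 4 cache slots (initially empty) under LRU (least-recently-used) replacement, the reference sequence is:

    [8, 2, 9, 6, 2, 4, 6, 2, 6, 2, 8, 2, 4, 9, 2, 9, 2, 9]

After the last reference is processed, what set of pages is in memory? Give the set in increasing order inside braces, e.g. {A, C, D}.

8 → miss, frames [8]
2 → miss, frames [8, 2]
9 → miss, frames [8, 2, 9]
6 → miss, frames [8, 2, 9, 6]
2 → hit
4 → miss, evict 8, frames [9, 6, 2, 4]
6 → hit
2 → hit
6 → hit
2 → hit
8 → miss, evict 9, frames [4, 6, 2, 8]
2 → hit
4 → hit
9 → miss, evict 6, frames [8, 2, 4, 9]
2 → hit
9 → hit
2 → hit
9 → hit

{2, 4, 8, 9}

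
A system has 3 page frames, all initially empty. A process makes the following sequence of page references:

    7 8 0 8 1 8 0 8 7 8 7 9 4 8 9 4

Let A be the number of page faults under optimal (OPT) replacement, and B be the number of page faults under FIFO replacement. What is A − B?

-1

Under OPT: F F F . F . . . F . . F F . . . → 7 faults.
Under FIFO: F F F . F . . . F F . F F . . . → 8 faults.
A − B = 7 − 8 = -1.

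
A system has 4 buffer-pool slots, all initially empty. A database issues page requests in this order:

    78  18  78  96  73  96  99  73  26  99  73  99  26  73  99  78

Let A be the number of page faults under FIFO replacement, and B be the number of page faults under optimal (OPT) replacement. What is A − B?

1

Under FIFO: F F . F F . F . F . . . . . . F → 7 faults.
Under OPT: F F . F F . F . F . . . . . . . → 6 faults.
A − B = 7 − 6 = 1.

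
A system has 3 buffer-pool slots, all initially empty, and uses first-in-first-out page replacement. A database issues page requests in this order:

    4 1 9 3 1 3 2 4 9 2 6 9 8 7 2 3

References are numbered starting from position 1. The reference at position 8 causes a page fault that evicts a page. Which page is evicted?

pos 1: 4: fault, frames (4)
pos 2: 1: fault, frames (4 1)
pos 3: 9: fault, frames (4 1 9)
pos 4: 3: fault, evict 4, frames (1 9 3)
pos 5: 1: hit
pos 6: 3: hit
pos 7: 2: fault, evict 1, frames (9 3 2)
pos 8: 4: fault, evict 9, frames (3 2 4)
At position 8, page 9 is evicted.

9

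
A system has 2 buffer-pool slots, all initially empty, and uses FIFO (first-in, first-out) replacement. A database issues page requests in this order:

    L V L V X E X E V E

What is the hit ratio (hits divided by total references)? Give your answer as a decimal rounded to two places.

L → fault, frames {L}
V → fault, frames {L,V}
L → hit
V → hit
X → fault, evict L, frames {V,X}
E → fault, evict V, frames {X,E}
X → hit
E → hit
V → fault, evict X, frames {E,V}
E → hit
Hits: 5 of 10 references → 5/10 = 0.5000.

0.50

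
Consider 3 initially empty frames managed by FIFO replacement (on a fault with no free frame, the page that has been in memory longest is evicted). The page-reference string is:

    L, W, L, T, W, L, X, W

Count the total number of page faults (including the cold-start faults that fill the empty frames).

4

L → fault, frames (L)
W → fault, frames (L W)
L → hit
T → fault, frames (L W T)
W → hit
L → hit
X → fault, evict L, frames (W T X)
W → hit
Page faults: 4.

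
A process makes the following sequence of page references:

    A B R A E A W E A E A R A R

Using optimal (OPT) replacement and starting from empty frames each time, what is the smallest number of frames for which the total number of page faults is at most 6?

f=1: 14 faults
f=2: 7 faults
f=3: 6 faults
f=4: 5 faults
f=5: 5 faults
Smallest f with faults ≤ 6 is 3.

3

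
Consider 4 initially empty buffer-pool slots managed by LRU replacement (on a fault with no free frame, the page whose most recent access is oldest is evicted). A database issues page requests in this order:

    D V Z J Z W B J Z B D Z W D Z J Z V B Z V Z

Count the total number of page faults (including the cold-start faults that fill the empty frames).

11

D -> fault, frames (D)
V -> fault, frames (D V)
Z -> fault, frames (D V Z)
J -> fault, frames (D V Z J)
Z -> hit
W -> fault, evict D, frames (V J Z W)
B -> fault, evict V, frames (J Z W B)
J -> hit
Z -> hit
B -> hit
D -> fault, evict W, frames (J Z B D)
Z -> hit
W -> fault, evict J, frames (B D Z W)
D -> hit
Z -> hit
J -> fault, evict B, frames (W D Z J)
Z -> hit
V -> fault, evict W, frames (D J Z V)
B -> fault, evict D, frames (J Z V B)
Z -> hit
V -> hit
Z -> hit
Page faults: 11.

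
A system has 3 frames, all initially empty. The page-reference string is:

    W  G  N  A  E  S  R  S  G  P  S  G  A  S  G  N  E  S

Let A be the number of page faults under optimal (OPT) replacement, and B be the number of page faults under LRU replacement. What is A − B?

Under OPT: F F F F F F F . . F . . F . . F F . → 11 faults.
Under LRU: F F F F F F F . F F . . F . . F F F → 13 faults.
A − B = 11 − 13 = -2.

-2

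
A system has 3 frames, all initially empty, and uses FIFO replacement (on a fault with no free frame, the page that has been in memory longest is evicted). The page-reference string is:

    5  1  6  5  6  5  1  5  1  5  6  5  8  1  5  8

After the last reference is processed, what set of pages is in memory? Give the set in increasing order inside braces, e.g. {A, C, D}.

{5, 6, 8}

5: miss, frames [5]
1: miss, frames [5, 1]
6: miss, frames [5, 1, 6]
5: hit
6: hit
5: hit
1: hit
5: hit
1: hit
5: hit
6: hit
5: hit
8: miss, evict 5, frames [1, 6, 8]
1: hit
5: miss, evict 1, frames [6, 8, 5]
8: hit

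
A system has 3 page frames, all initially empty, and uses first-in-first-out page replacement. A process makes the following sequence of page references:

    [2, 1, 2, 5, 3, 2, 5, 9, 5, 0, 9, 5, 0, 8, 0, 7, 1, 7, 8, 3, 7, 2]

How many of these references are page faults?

2 → miss, frames {2}
1 → miss, frames {2,1}
2 → hit
5 → miss, frames {2,1,5}
3 → miss, evict 2, frames {1,5,3}
2 → miss, evict 1, frames {5,3,2}
5 → hit
9 → miss, evict 5, frames {3,2,9}
5 → miss, evict 3, frames {2,9,5}
0 → miss, evict 2, frames {9,5,0}
9 → hit
5 → hit
0 → hit
8 → miss, evict 9, frames {5,0,8}
0 → hit
7 → miss, evict 5, frames {0,8,7}
1 → miss, evict 0, frames {8,7,1}
7 → hit
8 → hit
3 → miss, evict 8, frames {7,1,3}
7 → hit
2 → miss, evict 7, frames {1,3,2}
Page faults: 13.

13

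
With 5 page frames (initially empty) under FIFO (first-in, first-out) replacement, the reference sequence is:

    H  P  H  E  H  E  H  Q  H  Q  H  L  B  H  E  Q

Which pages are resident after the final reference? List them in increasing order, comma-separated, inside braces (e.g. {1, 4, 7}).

{B, E, H, L, Q}

H: miss, frames {H}
P: miss, frames {H,P}
H: hit
E: miss, frames {H,P,E}
H: hit
E: hit
H: hit
Q: miss, frames {H,P,E,Q}
H: hit
Q: hit
H: hit
L: miss, frames {H,P,E,Q,L}
B: miss, evict H, frames {P,E,Q,L,B}
H: miss, evict P, frames {E,Q,L,B,H}
E: hit
Q: hit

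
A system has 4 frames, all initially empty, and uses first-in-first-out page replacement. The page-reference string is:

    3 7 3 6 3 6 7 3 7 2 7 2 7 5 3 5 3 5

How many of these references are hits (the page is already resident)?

3 → miss, frames {3}
7 → miss, frames {3,7}
3 → hit
6 → miss, frames {3,7,6}
3 → hit
6 → hit
7 → hit
3 → hit
7 → hit
2 → miss, frames {3,7,6,2}
7 → hit
2 → hit
7 → hit
5 → miss, evict 3, frames {7,6,2,5}
3 → miss, evict 7, frames {6,2,5,3}
5 → hit
3 → hit
5 → hit
Hits: 12.

12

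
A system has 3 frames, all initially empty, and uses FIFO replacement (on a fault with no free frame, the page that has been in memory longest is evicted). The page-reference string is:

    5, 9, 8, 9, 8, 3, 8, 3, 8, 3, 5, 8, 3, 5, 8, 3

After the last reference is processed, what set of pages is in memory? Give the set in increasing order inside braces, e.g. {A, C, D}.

{3, 5, 8}

5 -> miss, frames {5}
9 -> miss, frames {5,9}
8 -> miss, frames {5,9,8}
9 -> hit
8 -> hit
3 -> miss, evict 5, frames {9,8,3}
8 -> hit
3 -> hit
8 -> hit
3 -> hit
5 -> miss, evict 9, frames {8,3,5}
8 -> hit
3 -> hit
5 -> hit
8 -> hit
3 -> hit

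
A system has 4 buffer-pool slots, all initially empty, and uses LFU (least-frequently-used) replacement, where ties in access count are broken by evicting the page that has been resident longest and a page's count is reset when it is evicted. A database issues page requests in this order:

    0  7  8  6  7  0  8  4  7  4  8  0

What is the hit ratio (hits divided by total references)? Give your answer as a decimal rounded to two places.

0 → miss, frames (0)
7 → miss, frames (0 7)
8 → miss, frames (0 7 8)
6 → miss, frames (0 7 8 6)
7 → hit
0 → hit
8 → hit
4 → miss, evict 6, frames (0 7 8 4)
7 → hit
4 → hit
8 → hit
0 → hit
Hits: 7 of 12 references → 7/12 = 0.5833.

0.58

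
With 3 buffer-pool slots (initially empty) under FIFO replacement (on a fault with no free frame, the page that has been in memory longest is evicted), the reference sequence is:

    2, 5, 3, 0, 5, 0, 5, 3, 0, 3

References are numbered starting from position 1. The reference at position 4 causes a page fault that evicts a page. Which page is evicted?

2

pos 1: 2: miss, frames (2)
pos 2: 5: miss, frames (2 5)
pos 3: 3: miss, frames (2 5 3)
pos 4: 0: miss, evict 2, frames (5 3 0)
At position 4, page 2 is evicted.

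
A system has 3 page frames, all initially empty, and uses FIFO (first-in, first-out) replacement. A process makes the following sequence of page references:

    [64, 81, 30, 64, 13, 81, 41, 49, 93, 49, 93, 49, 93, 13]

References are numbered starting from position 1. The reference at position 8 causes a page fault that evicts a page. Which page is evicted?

30

pos 1: 64: miss, frames {64}
pos 2: 81: miss, frames {64,81}
pos 3: 30: miss, frames {64,81,30}
pos 4: 64: hit
pos 5: 13: miss, evict 64, frames {81,30,13}
pos 6: 81: hit
pos 7: 41: miss, evict 81, frames {30,13,41}
pos 8: 49: miss, evict 30, frames {13,41,49}
At position 8, page 30 is evicted.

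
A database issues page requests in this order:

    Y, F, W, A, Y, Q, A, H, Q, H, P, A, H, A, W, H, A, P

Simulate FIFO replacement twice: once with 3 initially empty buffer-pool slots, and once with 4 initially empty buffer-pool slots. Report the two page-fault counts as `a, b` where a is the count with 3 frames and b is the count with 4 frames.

12, 9

3 frames: F F F F F F . F . . F F . . F F . F → 12 faults.
4 frames: F F F F . F . F . . F . . . F . F . → 9 faults.
9 < 12: adding a frame reduced faults, as is typical.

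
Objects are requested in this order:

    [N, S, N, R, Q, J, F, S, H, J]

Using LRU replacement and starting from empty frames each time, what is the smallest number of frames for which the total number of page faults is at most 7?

f=1: 10 faults
f=2: 9 faults
f=3: 9 faults
f=4: 8 faults
f=5: 8 faults
f=6: 7 faults
f=7: 7 faults
Smallest f with faults ≤ 7 is 6.

6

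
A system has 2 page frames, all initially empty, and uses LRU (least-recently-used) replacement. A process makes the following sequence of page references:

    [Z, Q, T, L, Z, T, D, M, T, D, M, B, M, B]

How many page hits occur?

Z: fault, frames {Z}
Q: fault, frames {Z,Q}
T: fault, evict Z, frames {Q,T}
L: fault, evict Q, frames {T,L}
Z: fault, evict T, frames {L,Z}
T: fault, evict L, frames {Z,T}
D: fault, evict Z, frames {T,D}
M: fault, evict T, frames {D,M}
T: fault, evict D, frames {M,T}
D: fault, evict M, frames {T,D}
M: fault, evict T, frames {D,M}
B: fault, evict D, frames {M,B}
M: hit
B: hit
Hits: 2.

2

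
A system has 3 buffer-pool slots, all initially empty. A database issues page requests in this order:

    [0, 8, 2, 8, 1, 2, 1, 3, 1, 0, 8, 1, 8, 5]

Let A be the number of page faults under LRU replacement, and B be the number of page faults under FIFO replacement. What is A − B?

Under LRU: F F F . F . . F . F F . . F → 8 faults.
Under FIFO: F F F . F . . F . F F F . F → 9 faults.
A − B = 8 − 9 = -1.

-1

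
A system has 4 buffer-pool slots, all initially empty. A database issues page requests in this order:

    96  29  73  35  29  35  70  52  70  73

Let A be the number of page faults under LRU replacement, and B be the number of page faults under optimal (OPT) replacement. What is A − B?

Under LRU: F F F F . . F F . F → 7 faults.
Under OPT: F F F F . . F F . . → 6 faults.
A − B = 7 − 6 = 1.

1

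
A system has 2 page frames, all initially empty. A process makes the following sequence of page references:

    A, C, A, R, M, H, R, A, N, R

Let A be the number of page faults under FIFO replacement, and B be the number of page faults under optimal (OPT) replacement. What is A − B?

Under FIFO: F F . F F F F F F F → 9 faults.
Under OPT: F F . F F F . F F . → 7 faults.
A − B = 9 − 7 = 2.

2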